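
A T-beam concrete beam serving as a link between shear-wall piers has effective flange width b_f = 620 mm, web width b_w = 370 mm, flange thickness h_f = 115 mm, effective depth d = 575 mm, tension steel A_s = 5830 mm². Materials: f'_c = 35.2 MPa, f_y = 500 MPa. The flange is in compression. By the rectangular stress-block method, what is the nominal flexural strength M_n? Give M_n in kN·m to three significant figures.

Tension: T = A_s f_y = 5830 × 500 = 2915000 N.
Try a within the flange: a = T/(0.85 f'_c b_f) = 2915000/(0.85 × 35.2 × 620) = 157.14 mm.
a = 157.14 > h_f = 115 mm: the block extends into the web. Split into flange-overhang and web parts.
C_f = 0.85 f'_c (b_f − b_w) h_f = 0.85 × 35.2 × (620 − 370) × 115 = 860200 N.
Remaining web compression depth: a_w = (T − C_f)/(0.85 f'_c b_w) = (2915000 − 860200)/(0.85 × 35.2 × 370) = 185.61 mm.
M_n = C_f(d − h_f/2) + (T − C_f)(d − a_w/2) = 860200 × (575 − 57.5) + 2054800 × (575 − 92.805) = 445.15 + 990.81 = 1435.96 × 10⁶ N·mm.
M_n = 1435.96 kN·m.

M_n ≈ 1440 kN·m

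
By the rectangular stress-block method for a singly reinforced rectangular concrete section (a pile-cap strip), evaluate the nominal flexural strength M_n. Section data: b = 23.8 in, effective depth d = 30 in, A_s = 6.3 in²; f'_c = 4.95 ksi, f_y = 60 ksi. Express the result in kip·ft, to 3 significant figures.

M_n ≈ 886 kip·ft

T = A_s f_y = 6.3 × 60 = 378 kips.
a = T/(0.85 f'_c b) = 378/(0.85 × 4.95 × 23.8) = 3.775 in.
M_n = T(d − a/2) = 378 × (30 − 1.8875) = 10626.5 kip·in = 10626.5/12 = 885.54 kip·ft.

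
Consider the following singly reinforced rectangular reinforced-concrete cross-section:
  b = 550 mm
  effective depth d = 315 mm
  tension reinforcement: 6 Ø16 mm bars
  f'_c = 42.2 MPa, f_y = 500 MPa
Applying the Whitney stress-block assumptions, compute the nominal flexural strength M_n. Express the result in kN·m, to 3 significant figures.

A_s = 6 × 201 = 1206 mm².
T = A_s f_y = 1206 × 500 = 603000 N = 603 kN.
From C = T: a = T/(0.85 f'_c b) = 603000/(0.85 × 42.2 × 550) = 30.56 mm.
M_n = T(d − a/2) = 603 kN × (315 − 15.28) mm = 180.73 kN·m.

M_n ≈ 181 kN·m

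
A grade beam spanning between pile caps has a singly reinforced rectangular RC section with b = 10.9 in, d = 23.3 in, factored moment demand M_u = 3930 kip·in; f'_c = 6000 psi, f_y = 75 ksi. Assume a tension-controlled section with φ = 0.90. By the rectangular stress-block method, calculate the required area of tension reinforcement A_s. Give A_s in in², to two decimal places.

M_n = M_u/φ = 3930/0.90 = 4366.67 kip·in.
From M_n = 0.85 f'_c a b (d − a/2):
a = d − √(d² − 2M_n/(0.85 f'_c b)) = 23.3 − √(23.3² − 2 × 4366.67/(0.85 × 6 × 10.9)) = 3.659 in.
A_s = 0.85 f'_c a b / f_y = 0.85 × 6 × 3.659 × 10.9 / 75 = 2.712 in².

A_s ≈ 2.71 in²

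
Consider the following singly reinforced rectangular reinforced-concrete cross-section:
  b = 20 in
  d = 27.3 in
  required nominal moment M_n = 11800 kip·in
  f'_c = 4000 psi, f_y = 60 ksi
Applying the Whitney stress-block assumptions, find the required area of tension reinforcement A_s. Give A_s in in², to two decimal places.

From M_n = 0.85 f'_c a b (d − a/2):
a = d − √(d² − 2M_n/(0.85 f'_c b)) = 27.3 − √(27.3² − 2 × 11800/(0.85 × 4 × 20)) = 7.344 in.
A_s = 0.85 f'_c a b / f_y = 0.85 × 4 × 7.344 × 20 / 60 = 8.323 in².

A_s ≈ 8.32 in²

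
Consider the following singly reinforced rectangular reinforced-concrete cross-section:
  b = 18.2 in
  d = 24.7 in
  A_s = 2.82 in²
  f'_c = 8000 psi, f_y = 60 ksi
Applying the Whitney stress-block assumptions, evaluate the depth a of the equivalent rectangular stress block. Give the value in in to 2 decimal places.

T = A_s f_y = 2.82 × 60 = 169.2 kips.
a = T/(0.85 f'_c b) = 169.2/(0.85 × 8 × 18.2) = 1.37 in.

a ≈ 1.37 in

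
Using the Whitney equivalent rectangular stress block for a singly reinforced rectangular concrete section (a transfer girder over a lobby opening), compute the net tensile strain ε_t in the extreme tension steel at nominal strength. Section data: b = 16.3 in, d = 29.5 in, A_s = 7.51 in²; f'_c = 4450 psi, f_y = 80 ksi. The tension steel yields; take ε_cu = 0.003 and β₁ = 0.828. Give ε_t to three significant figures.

ε_t ≈ 0.00452

a = A_s f_y/(0.85 f'_c b) = 9.745 in.
β₁ = 0.828, so c = a/β₁ = 9.745/0.828 = 11.769 in.
From the linear strain diagram with ε_cu = 0.003: ε_t = 0.003 (d − c)/c = 0.003 × (29.5 − 11.769)/11.769 = 0.00452.
ε_t is between 0.004 and 0.005 — transition zone.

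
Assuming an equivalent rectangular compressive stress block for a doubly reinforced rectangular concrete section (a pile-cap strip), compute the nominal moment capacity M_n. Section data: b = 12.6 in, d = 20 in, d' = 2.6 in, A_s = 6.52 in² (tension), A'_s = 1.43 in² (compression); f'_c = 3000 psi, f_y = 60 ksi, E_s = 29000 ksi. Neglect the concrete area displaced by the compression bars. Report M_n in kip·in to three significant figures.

M_n ≈ 6150 kip·in

Assume both steels yield.
a = (A_s − A'_s) f_y/(0.85 f'_c b) = (6.52 − 1.43) × 60/(0.85 × 3 × 12.6) = 9.505 in.
c = a/β₁ = 9.505/0.85 = 11.182 in; ε'_s = 0.003(c − d')/c = 0.0023 ≥ ε_y = 0.0021, so the compression steel yields.
M_n = (A_s − A'_s) f_y (d − a/2) + A'_s f_y (d − d') = 305.4 × (20 − 4.7525) + 85.8 × (20 − 2.6) = 4656.6 + 1492.9 = 6149.5 kip·in.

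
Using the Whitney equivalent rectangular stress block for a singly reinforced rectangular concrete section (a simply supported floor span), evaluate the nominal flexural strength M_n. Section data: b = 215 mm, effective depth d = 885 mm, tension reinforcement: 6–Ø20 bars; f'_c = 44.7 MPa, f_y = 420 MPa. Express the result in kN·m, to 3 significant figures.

A_s = 6 × 314 = 1884 mm².
T = A_s f_y = 1884 × 420 = 791280 N = 791.28 kN.
From C = T: a = T/(0.85 f'_c b) = 791280/(0.85 × 44.7 × 215) = 96.86 mm.
M_n = T(d − a/2) = 791.28 kN × (885 − 48.43) mm = 661.96 kN·m.

M_n ≈ 662 kN·m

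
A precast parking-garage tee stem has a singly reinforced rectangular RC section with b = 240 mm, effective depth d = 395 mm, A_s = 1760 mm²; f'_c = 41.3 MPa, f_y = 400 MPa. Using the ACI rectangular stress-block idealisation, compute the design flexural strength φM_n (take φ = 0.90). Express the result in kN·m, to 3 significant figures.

φM_n ≈ 224 kN·m

T = A_s f_y = 1760 × 400 = 704000 N = 704 kN.
From C = T: a = T/(0.85 f'_c b) = 704000/(0.85 × 41.3 × 240) = 83.56 mm.
M_n = T(d − a/2) = 704 kN × (395 − 41.78) mm = 248.67 kN·m.
φM_n = 0.90 × 248.67 = 223.80 kN·m.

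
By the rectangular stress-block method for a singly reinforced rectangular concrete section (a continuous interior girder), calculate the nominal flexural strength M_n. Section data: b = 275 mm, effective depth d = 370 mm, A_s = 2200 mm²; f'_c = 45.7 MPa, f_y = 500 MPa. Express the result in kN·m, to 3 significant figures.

M_n ≈ 350 kN·m

T = A_s f_y = 2200 × 500 = 1100000 N = 1100 kN.
From C = T: a = T/(0.85 f'_c b) = 1100000/(0.85 × 45.7 × 275) = 102.97 mm.
M_n = T(d − a/2) = 1100 kN × (370 − 51.485) mm = 350.37 kN·m.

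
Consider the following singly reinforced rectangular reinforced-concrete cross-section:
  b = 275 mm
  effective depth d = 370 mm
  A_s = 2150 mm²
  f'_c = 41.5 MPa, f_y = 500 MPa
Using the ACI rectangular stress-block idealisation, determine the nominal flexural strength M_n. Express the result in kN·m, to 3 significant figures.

M_n ≈ 338 kN·m

T = A_s f_y = 2150 × 500 = 1075000 N = 1075 kN.
From C = T: a = T/(0.85 f'_c b) = 1075000/(0.85 × 41.5 × 275) = 110.82 mm.
M_n = T(d − a/2) = 1075 kN × (370 − 55.41) mm = 338.18 kN·m.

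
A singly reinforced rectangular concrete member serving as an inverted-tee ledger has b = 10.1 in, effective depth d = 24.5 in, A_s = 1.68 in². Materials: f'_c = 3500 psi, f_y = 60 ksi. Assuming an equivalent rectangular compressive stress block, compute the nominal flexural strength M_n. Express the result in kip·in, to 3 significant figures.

M_n ≈ 2300 kip·in

T = A_s f_y = 1.68 × 60 = 100.8 kips.
a = T/(0.85 f'_c b) = 100.8/(0.85 × 3.5 × 10.1) = 3.355 in.
M_n = T(d − a/2) = 100.8 × (24.5 − 1.6775) = 2300.5 kip·in.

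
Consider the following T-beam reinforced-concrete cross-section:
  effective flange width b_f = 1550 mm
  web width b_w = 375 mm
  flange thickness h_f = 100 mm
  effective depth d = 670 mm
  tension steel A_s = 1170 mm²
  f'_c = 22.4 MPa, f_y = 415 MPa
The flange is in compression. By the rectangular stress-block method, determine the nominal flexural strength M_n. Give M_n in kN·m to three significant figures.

M_n ≈ 321 kN·m

Tension: T = A_s f_y = 1170 × 415 = 485550 N.
Try a within the flange: a = T/(0.85 f'_c b_f) = 485550/(0.85 × 22.4 × 1550) = 16.45 mm.
Since a = 16.45 ≤ h_f = 100 mm, the stress block lies entirely in the flange; analyse as a rectangular beam of width b_f.
M_n = T(d − a/2) = 485550 × (670 − 8.225) = 321.32 × 10⁶ N·mm.
M_n = 321.32 kN·m.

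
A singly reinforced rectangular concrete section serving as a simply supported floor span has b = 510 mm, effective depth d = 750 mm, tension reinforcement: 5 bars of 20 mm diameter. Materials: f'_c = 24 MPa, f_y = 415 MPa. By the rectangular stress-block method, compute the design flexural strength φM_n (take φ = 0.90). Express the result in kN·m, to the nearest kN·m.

φM_n ≈ 421 kN·m

A_s = 5 × 314 = 1570 mm².
T = A_s f_y = 1570 × 415 = 651550 N = 651.55 kN.
From C = T: a = T/(0.85 f'_c b) = 651550/(0.85 × 24 × 510) = 62.62 mm.
M_n = T(d − a/2) = 651.55 kN × (750 − 31.31) mm = 468.26 kN·m.
φM_n = 0.90 × 468.26 = 421.43 kN·m.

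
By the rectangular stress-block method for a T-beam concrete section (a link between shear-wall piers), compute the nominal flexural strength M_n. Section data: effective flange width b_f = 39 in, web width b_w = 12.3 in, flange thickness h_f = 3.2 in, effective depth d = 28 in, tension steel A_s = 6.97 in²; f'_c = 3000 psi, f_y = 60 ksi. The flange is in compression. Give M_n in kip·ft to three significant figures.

Tension: T = A_s f_y = 6.97 × 60 = 418.2 kips.
Try a within the flange: a = T/(0.85 f'_c b_f) = 418.2/(0.85 × 3 × 39) = 4.205 in.
a = 4.205 > h_f = 3.2 in: the block extends into the web. Split into flange-overhang and web parts.
C_f = 0.85 f'_c (b_f − b_w) h_f = 0.85 × 3 × (39 − 12.3) × 3.2 = 217.9 kips.
Remaining web compression depth: a_w = (T − C_f)/(0.85 f'_c b_w) = (418.2 − 217.9)/(0.85 × 3 × 12.3) = 6.386 in.
M_n = C_f(d − h_f/2) + (T − C_f)(d − a_w/2) = 217.9 × (28 − 1.6) + 200.3 × (28 − 3.193) = 5752.6 + 4968.8 = 10721.4 kip·in.
M_n = 10721.4/12 = 893.45 kip·ft.

M_n ≈ 893 kip·ft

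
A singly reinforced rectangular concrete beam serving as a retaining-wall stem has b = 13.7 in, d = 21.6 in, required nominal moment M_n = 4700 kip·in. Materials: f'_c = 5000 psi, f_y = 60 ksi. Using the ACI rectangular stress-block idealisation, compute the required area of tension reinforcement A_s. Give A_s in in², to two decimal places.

From M_n = 0.85 f'_c a b (d − a/2):
a = d − √(d² − 2M_n/(0.85 f'_c b)) = 21.6 − √(21.6² − 2 × 4700/(0.85 × 5 × 13.7)) = 4.132 in.
A_s = 0.85 f'_c a b / f_y = 0.85 × 5 × 4.132 × 13.7 / 60 = 4.010 in².

A_s ≈ 4.01 in²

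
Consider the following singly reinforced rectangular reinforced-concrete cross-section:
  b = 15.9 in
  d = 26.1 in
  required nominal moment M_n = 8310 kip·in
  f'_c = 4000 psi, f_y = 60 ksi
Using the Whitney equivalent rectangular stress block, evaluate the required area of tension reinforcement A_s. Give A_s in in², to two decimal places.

A_s ≈ 6.10 in²

From M_n = 0.85 f'_c a b (d − a/2):
a = d − √(d² − 2M_n/(0.85 f'_c b)) = 26.1 − √(26.1² − 2 × 8310/(0.85 × 4 × 15.9)) = 6.767 in.
A_s = 0.85 f'_c a b / f_y = 0.85 × 4 × 6.767 × 15.9 / 60 = 6.097 in².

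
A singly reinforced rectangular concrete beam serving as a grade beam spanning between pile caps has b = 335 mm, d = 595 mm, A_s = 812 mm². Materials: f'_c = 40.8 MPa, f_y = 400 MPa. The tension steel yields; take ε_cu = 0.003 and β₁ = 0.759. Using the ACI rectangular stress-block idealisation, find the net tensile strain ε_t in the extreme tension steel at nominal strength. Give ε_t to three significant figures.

ε_t ≈ 0.0455

a = A_s f_y/(0.85 f'_c b) = 27.96 mm.
β₁ = 0.759, so c = a/β₁ = 27.96/0.759 = 36.84 mm.
From the linear strain diagram with ε_cu = 0.003: ε_t = 0.003 (d − c)/c = 0.003 × (595 − 36.84)/36.84 = 0.0455.
Since ε_t ≥ 0.005, the section is tension-controlled.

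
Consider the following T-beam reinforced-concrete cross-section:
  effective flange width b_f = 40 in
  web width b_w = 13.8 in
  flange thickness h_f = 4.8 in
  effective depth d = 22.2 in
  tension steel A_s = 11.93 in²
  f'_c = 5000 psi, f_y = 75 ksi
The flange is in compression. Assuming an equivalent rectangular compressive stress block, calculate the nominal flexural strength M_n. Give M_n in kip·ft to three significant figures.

M_n ≈ 1460 kip·ft

Tension: T = A_s f_y = 11.93 × 75 = 894.75 kips.
Try a within the flange: a = T/(0.85 f'_c b_f) = 894.75/(0.85 × 5 × 40) = 5.263 in.
a = 5.263 > h_f = 4.8 in: the block extends into the web. Split into flange-overhang and web parts.
C_f = 0.85 f'_c (b_f − b_w) h_f = 0.85 × 5 × (40 − 13.8) × 4.8 = 534.5 kips.
Remaining web compression depth: a_w = (T − C_f)/(0.85 f'_c b_w) = (894.75 − 534.5)/(0.85 × 5 × 13.8) = 6.142 in.
M_n = C_f(d − h_f/2) + (T − C_f)(d − a_w/2) = 534.5 × (22.2 − 2.4) + 360.25 × (22.2 − 3.071) = 10583.1 + 6891.2 = 17474.3 kip·in.
M_n = 17474.3/12 = 1456.19 kip·ft.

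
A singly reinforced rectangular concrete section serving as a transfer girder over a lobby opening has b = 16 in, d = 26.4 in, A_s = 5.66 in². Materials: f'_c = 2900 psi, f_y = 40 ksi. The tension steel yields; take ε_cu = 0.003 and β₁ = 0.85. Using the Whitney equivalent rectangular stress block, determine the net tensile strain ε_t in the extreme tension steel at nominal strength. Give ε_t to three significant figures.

a = A_s f_y/(0.85 f'_c b) = 5.740 in.
β₁ = 0.85, so c = a/β₁ = 5.740/0.85 = 6.753 in.
From the linear strain diagram with ε_cu = 0.003: ε_t = 0.003 (d − c)/c = 0.003 × (26.4 − 6.753)/6.753 = 0.00873.
Since ε_t ≥ 0.005, the section is tension-controlled.

ε_t ≈ 0.00873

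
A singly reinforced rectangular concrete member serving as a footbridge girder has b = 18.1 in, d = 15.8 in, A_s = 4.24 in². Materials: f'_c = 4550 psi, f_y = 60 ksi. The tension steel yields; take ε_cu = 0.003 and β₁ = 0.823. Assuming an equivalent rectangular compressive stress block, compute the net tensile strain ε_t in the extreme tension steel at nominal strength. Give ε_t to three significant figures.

ε_t ≈ 0.00773

a = A_s f_y/(0.85 f'_c b) = 3.634 in.
β₁ = 0.823, so c = a/β₁ = 3.634/0.823 = 4.416 in.
From the linear strain diagram with ε_cu = 0.003: ε_t = 0.003 (d − c)/c = 0.003 × (15.8 − 4.416)/4.416 = 0.00773.
Since ε_t ≥ 0.005, the section is tension-controlled.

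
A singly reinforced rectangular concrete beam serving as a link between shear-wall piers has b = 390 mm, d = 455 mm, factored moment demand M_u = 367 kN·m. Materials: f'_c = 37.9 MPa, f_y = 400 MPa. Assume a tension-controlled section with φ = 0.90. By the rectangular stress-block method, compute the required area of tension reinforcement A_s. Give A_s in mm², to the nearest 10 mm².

A_s ≈ 2450 mm²

M_n = M_u/φ = 367/0.90 = 407.778 kN·m.
With M_n = 0.85 f'_c a b (d − a/2), solve the quadratic for a:
a = d − √(d² − 2M_n/(0.85 f'_c b)) = 455 − √(455² − 2 × 407.778×10⁶/(0.85 × 37.9 × 390)) = 78.02 mm.
A_s = 0.85 f'_c a b / f_y = 0.85 × 37.9 × 78.02 × 390 / 400 = 2450.6 mm².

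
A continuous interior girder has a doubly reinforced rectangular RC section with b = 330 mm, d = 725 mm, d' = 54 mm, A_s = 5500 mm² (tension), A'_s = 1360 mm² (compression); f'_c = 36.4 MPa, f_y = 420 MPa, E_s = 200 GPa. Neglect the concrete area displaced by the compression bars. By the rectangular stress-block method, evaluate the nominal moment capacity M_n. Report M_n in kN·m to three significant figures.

Assume both tension and compression steel yield.
Net tension couple steel: A_s − A'_s = 4140 mm².
a = (A_s − A'_s) f_y / (0.85 f'_c b) = 1738800/(0.85 × 36.4 × 330) = 170.30 mm.
c = a/β₁ = 170.30/0.79 = 215.57 mm; ε'_s = 0.003(c − d')/c = 0.0022 ≥ f_y/E_s = 0.0021, so compression steel does yield.
M_n = (A_s − A'_s) f_y (d − a/2) + A'_s f_y (d − d') = [1738800 × (725 − 85.15) + 571200 × (725 − 54)] × 10⁻⁶ = 1112.57 + 383.28 = 1495.85 kN·m.

M_n ≈ 1500 kN·m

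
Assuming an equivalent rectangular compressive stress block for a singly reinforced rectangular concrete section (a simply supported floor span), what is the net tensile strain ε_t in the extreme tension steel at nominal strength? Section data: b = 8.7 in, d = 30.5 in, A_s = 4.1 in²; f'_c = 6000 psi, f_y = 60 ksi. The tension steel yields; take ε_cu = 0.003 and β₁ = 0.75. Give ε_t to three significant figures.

a = A_s f_y/(0.85 f'_c b) = 5.544 in.
β₁ = 0.75, so c = a/β₁ = 5.544/0.75 = 7.392 in.
From the linear strain diagram with ε_cu = 0.003: ε_t = 0.003 (d − c)/c = 0.003 × (30.5 − 7.392)/7.392 = 0.00938.
Since ε_t ≥ 0.005, the section is tension-controlled.

ε_t ≈ 0.00938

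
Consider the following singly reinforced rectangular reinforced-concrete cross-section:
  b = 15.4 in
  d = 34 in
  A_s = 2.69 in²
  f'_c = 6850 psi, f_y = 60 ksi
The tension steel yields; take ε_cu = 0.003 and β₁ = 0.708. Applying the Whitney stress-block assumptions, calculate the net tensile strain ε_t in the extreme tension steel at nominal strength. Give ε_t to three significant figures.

a = A_s f_y/(0.85 f'_c b) = 1.800 in.
β₁ = 0.708, so c = a/β₁ = 1.800/0.708 = 2.542 in.
From the linear strain diagram with ε_cu = 0.003: ε_t = 0.003 (d − c)/c = 0.003 × (34 − 2.542)/2.542 = 0.0371.
Since ε_t ≥ 0.005, the section is tension-controlled.

ε_t ≈ 0.0371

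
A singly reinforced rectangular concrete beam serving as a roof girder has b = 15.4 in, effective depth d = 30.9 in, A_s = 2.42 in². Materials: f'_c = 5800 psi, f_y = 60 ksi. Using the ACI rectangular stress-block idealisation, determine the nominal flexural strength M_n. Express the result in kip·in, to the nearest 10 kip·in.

T = A_s f_y = 2.42 × 60 = 145.2 kips.
a = T/(0.85 f'_c b) = 145.2/(0.85 × 5.8 × 15.4) = 1.912 in.
M_n = T(d − a/2) = 145.2 × (30.9 − 0.956) = 4347.9 kip·in.

M_n ≈ 4350 kip·in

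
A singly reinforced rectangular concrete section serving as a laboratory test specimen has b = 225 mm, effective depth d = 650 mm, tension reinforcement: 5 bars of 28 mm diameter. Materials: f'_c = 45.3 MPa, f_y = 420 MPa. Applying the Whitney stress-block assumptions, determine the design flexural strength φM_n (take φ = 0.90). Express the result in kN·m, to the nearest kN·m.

φM_n ≈ 670 kN·m

A_s = 5 × 616 = 3080 mm².
T = A_s f_y = 3080 × 420 = 1293600 N = 1293.6 kN.
From C = T: a = T/(0.85 f'_c b) = 1293600/(0.85 × 45.3 × 225) = 149.31 mm.
M_n = T(d − a/2) = 1293.6 kN × (650 − 74.655) mm = 744.27 kN·m.
φM_n = 0.90 × 744.27 = 669.84 kN·m.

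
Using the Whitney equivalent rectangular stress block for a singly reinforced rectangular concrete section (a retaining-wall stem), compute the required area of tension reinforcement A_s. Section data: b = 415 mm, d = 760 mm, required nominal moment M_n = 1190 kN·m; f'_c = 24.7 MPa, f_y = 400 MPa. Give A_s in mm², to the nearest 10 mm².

A_s ≈ 4540 mm²

With M_n = 0.85 f'_c a b (d − a/2), solve the quadratic for a:
a = d − √(d² − 2M_n/(0.85 f'_c b)) = 760 − √(760² − 2 × 1190×10⁶/(0.85 × 24.7 × 415)) = 208.24 mm.
A_s = 0.85 f'_c a b / f_y = 0.85 × 24.7 × 208.24 × 415 / 400 = 4535.9 mm².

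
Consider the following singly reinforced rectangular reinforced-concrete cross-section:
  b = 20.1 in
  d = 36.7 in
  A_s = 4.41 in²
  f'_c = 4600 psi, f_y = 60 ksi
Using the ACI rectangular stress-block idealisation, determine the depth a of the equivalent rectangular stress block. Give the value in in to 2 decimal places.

T = A_s f_y = 4.41 × 60 = 264.6 kips.
a = T/(0.85 f'_c b) = 264.6/(0.85 × 4.6 × 20.1) = 3.37 in.

a ≈ 3.37 in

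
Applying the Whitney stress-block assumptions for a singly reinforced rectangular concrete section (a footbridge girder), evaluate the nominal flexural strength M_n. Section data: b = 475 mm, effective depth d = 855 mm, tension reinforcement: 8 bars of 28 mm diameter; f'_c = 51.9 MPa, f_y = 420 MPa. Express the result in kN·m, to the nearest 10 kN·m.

M_n ≈ 1670 kN·m

A_s = 8 × 616 = 4928 mm².
T = A_s f_y = 4928 × 420 = 2069760 N = 2069.76 kN.
From C = T: a = T/(0.85 f'_c b) = 2069760/(0.85 × 51.9 × 475) = 98.77 mm.
M_n = T(d − a/2) = 2069.76 kN × (855 − 49.385) mm = 1667.43 kN·m.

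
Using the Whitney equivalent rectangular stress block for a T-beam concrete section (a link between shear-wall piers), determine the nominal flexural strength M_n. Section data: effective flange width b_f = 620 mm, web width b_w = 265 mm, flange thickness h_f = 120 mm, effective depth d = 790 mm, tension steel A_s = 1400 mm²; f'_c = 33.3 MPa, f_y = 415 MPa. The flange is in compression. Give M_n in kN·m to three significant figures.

M_n ≈ 449 kN·m

Tension: T = A_s f_y = 1400 × 415 = 581000 N.
Try a within the flange: a = T/(0.85 f'_c b_f) = 581000/(0.85 × 33.3 × 620) = 33.11 mm.
Since a = 33.11 ≤ h_f = 120 mm, the stress block lies entirely in the flange; analyse as a rectangular beam of width b_f.
M_n = T(d − a/2) = 581000 × (790 − 16.555) = 449.37 × 10⁶ N·mm.
M_n = 449.37 kN·m.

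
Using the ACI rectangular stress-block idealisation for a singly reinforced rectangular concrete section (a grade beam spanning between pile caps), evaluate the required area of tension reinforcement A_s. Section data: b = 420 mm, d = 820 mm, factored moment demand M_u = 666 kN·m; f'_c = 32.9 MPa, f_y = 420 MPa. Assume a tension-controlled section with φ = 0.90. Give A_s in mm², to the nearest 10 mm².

A_s ≈ 2260 mm²

M_n = M_u/φ = 666/0.90 = 740 kN·m.
With M_n = 0.85 f'_c a b (d − a/2), solve the quadratic for a:
a = d − √(d² − 2M_n/(0.85 f'_c b)) = 820 − √(820² − 2 × 740×10⁶/(0.85 × 32.9 × 420)) = 80.82 mm.
A_s = 0.85 f'_c a b / f_y = 0.85 × 32.9 × 80.82 × 420 / 420 = 2260.1 mm².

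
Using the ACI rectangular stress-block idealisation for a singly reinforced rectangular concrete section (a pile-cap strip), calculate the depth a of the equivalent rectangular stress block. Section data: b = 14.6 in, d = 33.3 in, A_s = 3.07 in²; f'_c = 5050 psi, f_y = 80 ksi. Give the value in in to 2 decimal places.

T = A_s f_y = 3.07 × 80 = 245.6 kips.
a = T/(0.85 f'_c b) = 245.6/(0.85 × 5.05 × 14.6) = 3.92 in.

a ≈ 3.92 in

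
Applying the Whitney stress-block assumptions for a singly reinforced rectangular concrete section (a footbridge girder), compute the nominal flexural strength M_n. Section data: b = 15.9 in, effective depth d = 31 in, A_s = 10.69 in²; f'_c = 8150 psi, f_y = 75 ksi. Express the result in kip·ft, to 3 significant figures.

T = A_s f_y = 10.69 × 75 = 801.75 kips.
a = T/(0.85 f'_c b) = 801.75/(0.85 × 8.15 × 15.9) = 7.279 in.
M_n = T(d − a/2) = 801.75 × (31 − 3.6395) = 21936.3 kip·in = 21936.3/12 = 1828.03 kip·ft.

M_n ≈ 1830 kip·ft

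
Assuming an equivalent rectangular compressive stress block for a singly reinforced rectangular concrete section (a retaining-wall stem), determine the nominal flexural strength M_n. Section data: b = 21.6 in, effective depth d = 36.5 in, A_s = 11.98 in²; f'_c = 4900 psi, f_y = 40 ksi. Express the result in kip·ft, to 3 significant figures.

M_n ≈ 1350 kip·ft

T = A_s f_y = 11.98 × 40 = 479.2 kips.
a = T/(0.85 f'_c b) = 479.2/(0.85 × 4.9 × 21.6) = 5.327 in.
M_n = T(d − a/2) = 479.2 × (36.5 − 2.6635) = 16214.5 kip·in = 16214.5/12 = 1351.21 kip·ft.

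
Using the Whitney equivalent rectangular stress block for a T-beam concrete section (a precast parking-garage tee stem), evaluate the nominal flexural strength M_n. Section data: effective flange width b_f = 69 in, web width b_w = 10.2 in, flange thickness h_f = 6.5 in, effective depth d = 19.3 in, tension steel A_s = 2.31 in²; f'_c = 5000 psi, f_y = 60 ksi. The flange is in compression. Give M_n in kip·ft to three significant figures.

Tension: T = A_s f_y = 2.31 × 60 = 138.6 kips.
Try a within the flange: a = T/(0.85 f'_c b_f) = 138.6/(0.85 × 5 × 69) = 0.473 in.
Since a = 0.473 ≤ h_f = 6.5 in, the stress block lies entirely in the flange; analyse as a rectangular beam of width b_f.
M_n = T(d − a/2) = 138.6 × (19.3 − 0.2365) = 2642.2 kip·in.
M_n = 2642.2/12 = 220.18 kip·ft.

M_n ≈ 220 kip·ft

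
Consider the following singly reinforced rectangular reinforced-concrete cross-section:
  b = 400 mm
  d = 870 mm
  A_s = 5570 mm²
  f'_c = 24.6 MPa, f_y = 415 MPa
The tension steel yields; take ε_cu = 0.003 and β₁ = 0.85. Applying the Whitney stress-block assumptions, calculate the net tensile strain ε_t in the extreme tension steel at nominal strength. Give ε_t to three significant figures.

a = A_s f_y/(0.85 f'_c b) = 276.37 mm.
β₁ = 0.85, so c = a/β₁ = 276.37/0.85 = 325.14 mm.
From the linear strain diagram with ε_cu = 0.003: ε_t = 0.003 (d − c)/c = 0.003 × (870 − 325.14)/325.14 = 0.00503.
Since ε_t ≥ 0.005, the section is tension-controlled.

ε_t ≈ 0.00503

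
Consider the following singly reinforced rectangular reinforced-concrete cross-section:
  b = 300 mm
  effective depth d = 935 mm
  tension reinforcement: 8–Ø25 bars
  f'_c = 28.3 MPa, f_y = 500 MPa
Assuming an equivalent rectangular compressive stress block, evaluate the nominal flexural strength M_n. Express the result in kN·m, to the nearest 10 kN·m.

A_s = 8 × 491 = 3928 mm².
T = A_s f_y = 3928 × 500 = 1964000 N = 1964 kN.
From C = T: a = T/(0.85 f'_c b) = 1964000/(0.85 × 28.3 × 300) = 272.15 mm.
M_n = T(d − a/2) = 1964 kN × (935 − 136.075) mm = 1569.09 kN·m.

M_n ≈ 1570 kN·m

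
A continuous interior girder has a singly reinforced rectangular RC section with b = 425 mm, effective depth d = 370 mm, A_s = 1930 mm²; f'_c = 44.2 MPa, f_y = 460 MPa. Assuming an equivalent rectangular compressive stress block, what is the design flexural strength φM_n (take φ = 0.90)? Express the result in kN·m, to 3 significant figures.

T = A_s f_y = 1930 × 460 = 887800 N = 887.8 kN.
From C = T: a = T/(0.85 f'_c b) = 887800/(0.85 × 44.2 × 425) = 55.60 mm.
M_n = T(d − a/2) = 887.8 kN × (370 − 27.8) mm = 303.81 kN·m.
φM_n = 0.90 × 303.81 = 273.43 kN·m.

φM_n ≈ 273 kN·m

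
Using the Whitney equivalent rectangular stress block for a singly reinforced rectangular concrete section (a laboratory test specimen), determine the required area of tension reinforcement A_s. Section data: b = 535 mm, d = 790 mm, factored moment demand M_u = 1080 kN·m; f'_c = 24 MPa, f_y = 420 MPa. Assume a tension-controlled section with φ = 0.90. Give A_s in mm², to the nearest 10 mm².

A_s ≈ 4010 mm²

M_n = M_u/φ = 1080/0.90 = 1200 kN·m.
With M_n = 0.85 f'_c a b (d − a/2), solve the quadratic for a:
a = d − √(d² − 2M_n/(0.85 f'_c b)) = 790 − √(790² − 2 × 1200×10⁶/(0.85 × 24 × 535)) = 154.23 mm.
A_s = 0.85 f'_c a b / f_y = 0.85 × 24 × 154.23 × 535 / 420 = 4007.8 mm².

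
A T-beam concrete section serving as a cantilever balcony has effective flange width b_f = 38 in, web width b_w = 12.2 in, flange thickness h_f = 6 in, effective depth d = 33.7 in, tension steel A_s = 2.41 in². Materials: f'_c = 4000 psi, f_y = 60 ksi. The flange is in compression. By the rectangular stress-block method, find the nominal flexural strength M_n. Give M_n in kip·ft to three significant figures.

M_n ≈ 399 kip·ft

Tension: T = A_s f_y = 2.41 × 60 = 144.6 kips.
Try a within the flange: a = T/(0.85 f'_c b_f) = 144.6/(0.85 × 4 × 38) = 1.119 in.
Since a = 1.119 ≤ h_f = 6 in, the stress block lies entirely in the flange; analyse as a rectangular beam of width b_f.
M_n = T(d − a/2) = 144.6 × (33.7 − 0.5595) = 4792.1 kip·in.
M_n = 4792.1/12 = 399.34 kip·ft.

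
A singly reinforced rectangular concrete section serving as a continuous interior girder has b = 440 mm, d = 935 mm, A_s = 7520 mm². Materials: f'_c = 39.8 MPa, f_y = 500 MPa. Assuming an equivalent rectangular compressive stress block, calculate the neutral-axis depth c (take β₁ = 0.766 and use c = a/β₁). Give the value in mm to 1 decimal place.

c ≈ 329.8 mm

T = A_s f_y = 7520 × 500 = 3760000 N = 3760 kN.
Setting C = 0.85 f'_c a b equal to T: a = 3760000/(0.85 × 39.8 × 440) = 252.600 mm.
With β₁ = 0.766, c = a/β₁ = 252.600/0.766 = 329.8 mm.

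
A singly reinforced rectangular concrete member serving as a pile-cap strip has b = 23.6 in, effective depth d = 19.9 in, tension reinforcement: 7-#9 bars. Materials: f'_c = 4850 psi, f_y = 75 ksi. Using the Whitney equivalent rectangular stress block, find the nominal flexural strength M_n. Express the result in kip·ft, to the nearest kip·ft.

M_n ≈ 753 kip·ft

A_s = 7 × 1 = 7 in².
T = A_s f_y = 7 × 75 = 525 kips.
a = T/(0.85 f'_c b) = 525/(0.85 × 4.85 × 23.6) = 5.396 in.
M_n = T(d − a/2) = 525 × (19.9 − 2.698) = 9031.1 kip·in = 9031.1/12 = 752.59 kip·ft.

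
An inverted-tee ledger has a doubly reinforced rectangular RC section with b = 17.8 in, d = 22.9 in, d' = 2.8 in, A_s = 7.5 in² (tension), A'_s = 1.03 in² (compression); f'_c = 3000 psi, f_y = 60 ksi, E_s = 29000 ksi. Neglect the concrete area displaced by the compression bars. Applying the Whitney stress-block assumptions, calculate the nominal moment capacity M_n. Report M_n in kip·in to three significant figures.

M_n ≈ 8470 kip·in

Assume both steels yield.
a = (A_s − A'_s) f_y/(0.85 f'_c b) = (7.5 − 1.03) × 60/(0.85 × 3 × 17.8) = 8.553 in.
c = a/β₁ = 8.553/0.85 = 10.062 in; ε'_s = 0.003(c − d')/c = 0.0022 ≥ ε_y = 0.0021, so the compression steel yields.
M_n = (A_s − A'_s) f_y (d − a/2) + A'_s f_y (d − d') = 388.2 × (22.9 − 4.2765) + 61.8 × (22.9 − 2.8) = 7229.6 + 1242.2 = 8471.8 kip·in.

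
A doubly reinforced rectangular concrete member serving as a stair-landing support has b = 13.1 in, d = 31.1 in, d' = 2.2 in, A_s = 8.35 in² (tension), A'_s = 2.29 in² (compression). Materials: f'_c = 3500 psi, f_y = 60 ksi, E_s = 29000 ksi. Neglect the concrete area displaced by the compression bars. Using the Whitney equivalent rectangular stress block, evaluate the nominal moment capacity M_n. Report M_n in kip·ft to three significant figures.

M_n ≈ 1130 kip·ft

Assume both steels yield.
a = (A_s − A'_s) f_y/(0.85 f'_c b) = (8.35 − 2.29) × 60/(0.85 × 3.5 × 13.1) = 9.330 in.
c = a/β₁ = 9.330/0.85 = 10.976 in; ε'_s = 0.003(c − d')/c = 0.0024 ≥ ε_y = 0.0021, so the compression steel yields.
M_n = (A_s − A'_s) f_y (d − a/2) + A'_s f_y (d − d') = 363.6 × (31.1 − 4.665) + 137.4 × (31.1 − 2.2) = 9611.8 + 3970.9 = 13582.7 kip·in = 13582.7/12 = 1131.89 kip·ft.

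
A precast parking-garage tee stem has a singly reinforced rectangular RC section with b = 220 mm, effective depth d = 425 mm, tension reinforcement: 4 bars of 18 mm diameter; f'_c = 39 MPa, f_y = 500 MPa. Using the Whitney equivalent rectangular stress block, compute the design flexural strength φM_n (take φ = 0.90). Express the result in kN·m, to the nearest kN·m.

φM_n ≈ 178 kN·m

A_s = 4 × 254 = 1016 mm².
T = A_s f_y = 1016 × 500 = 508000 N = 508 kN.
From C = T: a = T/(0.85 f'_c b) = 508000/(0.85 × 39 × 220) = 69.66 mm.
M_n = T(d − a/2) = 508 kN × (425 − 34.83) mm = 198.21 kN·m.
φM_n = 0.90 × 198.21 = 178.39 kN·m.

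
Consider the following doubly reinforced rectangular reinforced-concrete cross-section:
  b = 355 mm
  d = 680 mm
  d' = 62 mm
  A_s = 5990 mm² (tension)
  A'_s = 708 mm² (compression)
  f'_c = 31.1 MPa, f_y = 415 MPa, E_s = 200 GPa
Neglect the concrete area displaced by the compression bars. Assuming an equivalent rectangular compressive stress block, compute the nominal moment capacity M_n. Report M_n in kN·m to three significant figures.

Assume both tension and compression steel yield.
Net tension couple steel: A_s − A'_s = 5282 mm².
a = (A_s − A'_s) f_y / (0.85 f'_c b) = 2192030/(0.85 × 31.1 × 355) = 233.58 mm.
c = a/β₁ = 233.58/0.828 = 282.10 mm; ε'_s = 0.003(c − d')/c = 0.0023 ≥ f_y/E_s = 0.0021, so compression steel does yield.
M_n = (A_s − A'_s) f_y (d − a/2) + A'_s f_y (d − d') = [2192030 × (680 − 116.79) + 293820 × (680 − 62)] × 10⁻⁶ = 1234.57 + 181.58 = 1416.15 kN·m.

M_n ≈ 1420 kN·m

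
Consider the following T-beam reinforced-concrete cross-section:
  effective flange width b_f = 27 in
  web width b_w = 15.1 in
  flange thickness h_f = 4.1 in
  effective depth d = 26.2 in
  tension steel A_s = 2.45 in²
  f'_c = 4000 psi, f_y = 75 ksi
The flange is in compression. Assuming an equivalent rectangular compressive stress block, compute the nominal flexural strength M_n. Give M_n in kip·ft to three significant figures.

M_n ≈ 386 kip·ft

Tension: T = A_s f_y = 2.45 × 75 = 183.75 kips.
Try a within the flange: a = T/(0.85 f'_c b_f) = 183.75/(0.85 × 4 × 27) = 2.002 in.
Since a = 2.002 ≤ h_f = 4.1 in, the stress block lies entirely in the flange; analyse as a rectangular beam of width b_f.
M_n = T(d − a/2) = 183.75 × (26.2 − 1.001) = 4630.3 kip·in.
M_n = 4630.3/12 = 385.86 kip·ft.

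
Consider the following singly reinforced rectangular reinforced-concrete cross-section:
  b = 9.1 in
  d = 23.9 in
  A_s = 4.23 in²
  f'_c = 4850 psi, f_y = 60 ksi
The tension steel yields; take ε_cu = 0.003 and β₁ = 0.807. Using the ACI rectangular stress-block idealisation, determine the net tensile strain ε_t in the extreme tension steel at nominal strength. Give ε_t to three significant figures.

a = A_s f_y/(0.85 f'_c b) = 6.765 in.
β₁ = 0.807, so c = a/β₁ = 6.765/0.807 = 8.383 in.
From the linear strain diagram with ε_cu = 0.003: ε_t = 0.003 (d − c)/c = 0.003 × (23.9 − 8.383)/8.383 = 0.00555.
Since ε_t ≥ 0.005, the section is tension-controlled.

ε_t ≈ 0.00555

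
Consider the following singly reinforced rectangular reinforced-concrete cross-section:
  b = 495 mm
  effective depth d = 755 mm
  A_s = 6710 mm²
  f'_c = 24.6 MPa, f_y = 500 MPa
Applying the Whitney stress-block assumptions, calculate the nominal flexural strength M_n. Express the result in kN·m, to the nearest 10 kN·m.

T = A_s f_y = 6710 × 500 = 3355000 N = 3355 kN.
From C = T: a = T/(0.85 f'_c b) = 3355000/(0.85 × 24.6 × 495) = 324.14 mm.
M_n = T(d − a/2) = 3355 kN × (755 − 162.07) mm = 1989.28 kN·m.

M_n ≈ 1990 kN·m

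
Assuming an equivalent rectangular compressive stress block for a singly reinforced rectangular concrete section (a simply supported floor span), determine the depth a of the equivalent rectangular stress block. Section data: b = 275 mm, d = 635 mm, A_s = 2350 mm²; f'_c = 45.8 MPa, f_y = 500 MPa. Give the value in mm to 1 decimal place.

a ≈ 109.8 mm

T = A_s f_y = 2350 × 500 = 1175000 N = 1175 kN.
Setting C = 0.85 f'_c a b equal to T: a = 1175000/(0.85 × 45.8 × 275) = 109.8 mm.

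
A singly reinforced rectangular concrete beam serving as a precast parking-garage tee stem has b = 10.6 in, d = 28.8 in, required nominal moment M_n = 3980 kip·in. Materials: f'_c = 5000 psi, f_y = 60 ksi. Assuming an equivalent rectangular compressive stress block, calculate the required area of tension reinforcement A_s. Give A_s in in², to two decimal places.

From M_n = 0.85 f'_c a b (d − a/2):
a = d − √(d² − 2M_n/(0.85 f'_c b)) = 28.8 − √(28.8² − 2 × 3980/(0.85 × 5 × 10.6)) = 3.251 in.
A_s = 0.85 f'_c a b / f_y = 0.85 × 5 × 3.251 × 10.6 / 60 = 2.441 in².

A_s ≈ 2.44 in²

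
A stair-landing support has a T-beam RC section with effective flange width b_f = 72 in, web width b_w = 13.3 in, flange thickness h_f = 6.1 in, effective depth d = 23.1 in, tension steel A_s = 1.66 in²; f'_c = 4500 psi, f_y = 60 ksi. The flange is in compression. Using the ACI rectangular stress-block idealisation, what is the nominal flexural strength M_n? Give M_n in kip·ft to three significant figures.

M_n ≈ 190 kip·ft

Tension: T = A_s f_y = 1.66 × 60 = 99.6 kips.
Try a within the flange: a = T/(0.85 f'_c b_f) = 99.6/(0.85 × 4.5 × 72) = 0.362 in.
Since a = 0.362 ≤ h_f = 6.1 in, the stress block lies entirely in the flange; analyse as a rectangular beam of width b_f.
M_n = T(d − a/2) = 99.6 × (23.1 − 0.181) = 2282.7 kip·in.
M_n = 2282.7/12 = 190.23 kip·ft.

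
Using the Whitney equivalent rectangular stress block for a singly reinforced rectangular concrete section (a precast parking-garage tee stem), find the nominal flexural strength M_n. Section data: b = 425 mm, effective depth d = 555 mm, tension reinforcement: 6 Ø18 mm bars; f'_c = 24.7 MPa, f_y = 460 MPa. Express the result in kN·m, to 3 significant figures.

A_s = 6 × 254 = 1524 mm².
T = A_s f_y = 1524 × 460 = 701040 N = 701.04 kN.
From C = T: a = T/(0.85 f'_c b) = 701040/(0.85 × 24.7 × 425) = 78.57 mm.
M_n = T(d − a/2) = 701.04 kN × (555 − 39.285) mm = 361.54 kN·m.

M_n ≈ 362 kN·m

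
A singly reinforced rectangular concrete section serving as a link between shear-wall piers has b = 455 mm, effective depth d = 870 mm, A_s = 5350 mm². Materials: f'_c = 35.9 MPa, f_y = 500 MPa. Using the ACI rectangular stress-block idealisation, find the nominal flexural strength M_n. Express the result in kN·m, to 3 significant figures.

M_n ≈ 2070 kN·m

T = A_s f_y = 5350 × 500 = 2675000 N = 2675 kN.
From C = T: a = T/(0.85 f'_c b) = 2675000/(0.85 × 35.9 × 455) = 192.66 mm.
M_n = T(d − a/2) = 2675 kN × (870 − 96.33) mm = 2069.57 kN·m.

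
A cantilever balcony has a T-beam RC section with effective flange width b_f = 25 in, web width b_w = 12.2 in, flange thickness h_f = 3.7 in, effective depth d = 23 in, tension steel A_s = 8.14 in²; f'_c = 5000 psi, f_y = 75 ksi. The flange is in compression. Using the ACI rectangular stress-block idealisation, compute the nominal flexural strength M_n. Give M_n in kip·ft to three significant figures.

Tension: T = A_s f_y = 8.14 × 75 = 610.5 kips.
Try a within the flange: a = T/(0.85 f'_c b_f) = 610.5/(0.85 × 5 × 25) = 5.746 in.
a = 5.746 > h_f = 3.7 in: the block extends into the web. Split into flange-overhang and web parts.
C_f = 0.85 f'_c (b_f − b_w) h_f = 0.85 × 5 × (25 − 12.2) × 3.7 = 201.3 kips.
Remaining web compression depth: a_w = (T − C_f)/(0.85 f'_c b_w) = (610.5 − 201.3)/(0.85 × 5 × 12.2) = 7.892 in.
M_n = C_f(d − h_f/2) + (T − C_f)(d − a_w/2) = 201.3 × (23 − 1.85) + 409.2 × (23 − 3.946) = 4257.5 + 7796.9 = 12054.4 kip·in.
M_n = 12054.4/12 = 1004.53 kip·ft.

M_n ≈ 1000 kip·ft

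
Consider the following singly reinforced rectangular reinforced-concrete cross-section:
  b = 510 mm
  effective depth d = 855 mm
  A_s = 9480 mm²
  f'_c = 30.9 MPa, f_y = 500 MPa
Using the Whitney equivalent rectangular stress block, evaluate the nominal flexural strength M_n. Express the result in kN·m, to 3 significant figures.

M_n ≈ 3210 kN·m

T = A_s f_y = 9480 × 500 = 4740000 N = 4740 kN.
From C = T: a = T/(0.85 f'_c b) = 4740000/(0.85 × 30.9 × 510) = 353.86 mm.
M_n = T(d − a/2) = 4740 kN × (855 − 176.93) mm = 3214.05 kN·m.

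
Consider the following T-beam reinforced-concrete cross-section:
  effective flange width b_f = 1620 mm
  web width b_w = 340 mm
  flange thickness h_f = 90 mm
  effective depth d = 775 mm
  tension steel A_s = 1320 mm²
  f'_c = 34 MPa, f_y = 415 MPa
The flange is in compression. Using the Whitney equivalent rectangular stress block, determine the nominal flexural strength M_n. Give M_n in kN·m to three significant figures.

M_n ≈ 421 kN·m

Tension: T = A_s f_y = 1320 × 415 = 547800 N.
Try a within the flange: a = T/(0.85 f'_c b_f) = 547800/(0.85 × 34 × 1620) = 11.70 mm.
Since a = 11.70 ≤ h_f = 90 mm, the stress block lies entirely in the flange; analyse as a rectangular beam of width b_f.
M_n = T(d − a/2) = 547800 × (775 − 5.85) = 421.34 × 10⁶ N·mm.
M_n = 421.34 kN·m.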